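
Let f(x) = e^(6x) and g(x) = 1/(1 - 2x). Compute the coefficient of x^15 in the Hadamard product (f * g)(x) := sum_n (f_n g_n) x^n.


Expanding: f_k = 6^k/k! (from e^(6x)) and g_k = 2^k (from 1/(1 - 2x)). So the Hadamard coefficient (f * g)_k = 6^k 2^k / k! = (12)^k / k!.
For k = 15: 12^15/15! = 15407021574586368/1307674368000 = 10319560704/875875.

10319560704/875875


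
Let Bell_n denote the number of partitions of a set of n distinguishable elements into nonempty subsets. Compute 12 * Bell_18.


Bell_18 can be computed from the Bell triangle or from Dobinski's identity Bell_n = (1/e) * sum_{k>=0} k^n / k!.
Computing Bell_18 = 682076806159.
Then 12 * 682076806159 = 8184921673908.

8184921673908


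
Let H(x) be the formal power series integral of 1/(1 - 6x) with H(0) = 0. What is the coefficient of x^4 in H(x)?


1/(1 - 6x) = sum_{k>=0} 6^k x^k. Integrating termwise with H(0) = 0:
H(x) = sum_{k>=0} 6^k x^(k+1) / (k+1) = sum_{m>=1} 6^(m-1) x^m / m.
For m = 4: 6^3/4 = 216/4 = 54.

54


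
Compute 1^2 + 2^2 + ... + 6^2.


This power sum has a closed form given by Faulhaber's formula
sum_{k=1}^{m} k^p = (1 / (p + 1)) * sum_{j=0}^{p} C(p + 1, j) B_j m^(p + 1 - j),
but for small m direct computation is fastest:
1 + 4 + 9 + 16 + 25 + 36 = 91.

91


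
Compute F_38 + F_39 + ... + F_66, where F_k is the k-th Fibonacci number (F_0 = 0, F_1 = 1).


Use the identity sum_{k=0}^{N} F_k = F_{N+2} - 1 (which follows from F_{k+2} - F_{k+1} = F_k). Then
sum_{k=38}^{66} F_k = (F_{68} - 1) - (F_{39} - 1) = F_{68} - F_{39}.
Computing: F_{68} = 72723460248141, F_{39} = 63245986, so
Sum = 72723460248141 - 63245986 = 72723397002155.

72723397002155


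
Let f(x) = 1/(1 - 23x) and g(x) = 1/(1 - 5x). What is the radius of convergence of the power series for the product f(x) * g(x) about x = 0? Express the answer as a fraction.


The radius of 1/(1 - 23x) is 1/23 (nearest singularity at x = 1/23), and the radius of 1/(1 - 5x) is 1/5.
The product f(x)*g(x) = 1/((1 - 23x)(1 - 5x)) has singularities at both 1/23 and 1/5, so its radius of convergence is the distance to the nearest one:
min(1/23, 1/5) = 1/23.

1/23


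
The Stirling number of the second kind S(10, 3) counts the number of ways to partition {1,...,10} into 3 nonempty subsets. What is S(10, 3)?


Using the explicit formula S(n,k) = (1/k!) sum_{j=0}^{k} (-1)^(k-j) C(k,j) j^n:
S(10, 3) = 9330
Equivalently, S(n,k) is n! times the coefficient of x^n in the EGF (e^x - 1)^k / k!.

9330


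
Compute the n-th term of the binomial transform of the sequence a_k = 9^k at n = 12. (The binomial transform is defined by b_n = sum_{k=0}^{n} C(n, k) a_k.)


With a_k = 9^k, b_n = sum_{k=0}^{n} C(n, k) 9^k = (1 + 9)^n by the binomial theorem.
For n = 12: (1 + 9)^12 = 10^12 = 1000000000000.

1000000000000


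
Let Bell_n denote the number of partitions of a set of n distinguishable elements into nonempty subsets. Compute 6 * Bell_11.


Bell_11 can be computed from the Bell triangle or from Dobinski's identity Bell_n = (1/e) * sum_{k>=0} k^n / k!.
Computing Bell_11 = 678570.
Then 6 * 678570 = 4071420.

4071420


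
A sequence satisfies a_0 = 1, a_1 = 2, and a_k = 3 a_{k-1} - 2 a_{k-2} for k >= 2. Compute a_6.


The characteristic equation is t^2 - 3 t + 2 = 0, with roots r_1 = 2 and r_2 = 1 (so c_1 = r_1 + r_2, c_2 = -r_1 r_2 as required).
One can use the closed form a_n = A r_1^n + B r_2^n, but direct iteration is more reliable:
a_0 = 1, a_1 = 2, a_2 = 4, a_3 = 8, a_4 = 16, a_5 = 32, a_6 = 64.
So a_6 = 64.

64


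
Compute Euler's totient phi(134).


phi(n) counts integers in [1, n] coprime to n. Using the multiplicative formula phi(n) = n * prod_{p | n} (1 - 1/p):
134 = 2 * 67, so
phi(134) = 134 * (1 - 1/2) * (1 - 1/67) = 66.

66


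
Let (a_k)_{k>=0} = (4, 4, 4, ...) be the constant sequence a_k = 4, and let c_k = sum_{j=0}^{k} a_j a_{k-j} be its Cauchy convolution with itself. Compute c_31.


Since a_j = 4 for all j >= 0, the convolution sum becomes
c_k = sum_{j=0}^{k} 4 * 4 = 16 * (k + 1).
Equivalently, the generating function of (a_k) is 4/(1 - x) and its square is 16/(1 - x)^2 = sum_{k>=0} 16(k + 1) x^k.
For k = 31: 16 * 32 = 512.

512


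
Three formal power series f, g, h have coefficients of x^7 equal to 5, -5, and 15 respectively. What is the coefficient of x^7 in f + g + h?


Series addition is componentwise:
5 + -5 + 15
= 15

15


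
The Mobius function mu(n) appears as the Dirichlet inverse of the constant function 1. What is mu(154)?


154 = 2 * 7 * 11 (all distinct primes).
mu(154) = (-1)^3 = -1

-1


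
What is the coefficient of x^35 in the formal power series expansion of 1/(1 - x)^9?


The negative binomial / multiset identity is
1/(1 - x)^r = sum_{k>=0} C(k + r - 1, r - 1) x^k.
Here r = 9 and k = 35, so the coefficient is
C(35 + 8, 8) = C(43, 8)
= 145008513

145008513


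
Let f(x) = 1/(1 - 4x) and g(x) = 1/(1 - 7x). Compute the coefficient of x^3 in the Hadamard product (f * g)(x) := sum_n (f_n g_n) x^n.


f has coefficients f_k = 4^k and g has coefficients g_k = 7^k, so the Hadamard product has coefficient (f*g)_k = 4^k * 7^k = 28^k.
For k = 3: 28^3 = 21952.

21952


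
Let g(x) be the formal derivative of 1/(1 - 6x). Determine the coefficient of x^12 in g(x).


Differentiate termwise: d/dx sum_{k>=0} 6^k x^k = sum_{k>=1} k 6^k x^(k-1) = sum_{j>=0} (j+1) 6^(j+1) x^j.
Equivalently, d/dx [1/(1 - 6x)] = 6/(1 - 6x)^2.
For j = 12: 13 * 6^13 = 13 * 13060694016 = 169789022208.

169789022208


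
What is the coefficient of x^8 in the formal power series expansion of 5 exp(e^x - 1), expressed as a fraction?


exp(e^x - 1) is the exponential generating function for the Bell numbers Bell_k: exp(e^x - 1) = sum_{k>=0} Bell_k x^k / k!.
So the coefficient of x^8 in 5 exp(e^x - 1) is 5 Bell_8 / 8!.
Computing: Bell_8 = 4140 and 8! = 40320, giving
5 * 4140/40320 = 115/224.

115/224


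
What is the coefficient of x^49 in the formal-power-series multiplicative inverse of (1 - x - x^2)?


Let the inverse be f(x) = sum_{k>=0} a_k x^k. From f(x) * (1 - x - x^2) = 1 and matching coefficients:
 x^0: a_0 = 1.
 x^1: a_1 - a_0 = 0, so a_1 = 1.
 x^k (k >= 2): a_k - a_{k-1} - a_{k-2} = 0, i.e. a_k = a_{k-1} + a_{k-2}.
This is the Fibonacci-type recurrence shifted so that a_0 = a_1 = 1.
Iterating: a_0=1, a_1=1, a_2=2, a_3=3, a_4=5, a_5=8, a_6=13, a_7=21, a_8=34, a_9=55, ...
a_49 = 12586269025.

12586269025


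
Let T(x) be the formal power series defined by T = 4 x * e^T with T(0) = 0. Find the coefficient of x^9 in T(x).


Apply the Lagrange inversion formula: if T = 4 x * phi(T) with phi(t) = e^t, then
[x^n] T = 4^n * (1/n) [t^(n-1)] phi(t)^n = 4^n * (1/n) [t^(n-1)] e^(n t) = 4^n * (1/n) * n^(n-1) / (n-1)! = 4^n * n^(n-1) / n!.
When c = 1 this is the Cayley count of rooted labeled trees on n vertices, divided by n!.
For n = 9: 4^9 * 9^8 / 9! = 262144 * 43046721/362880 = 1088391168/35.

1088391168/35


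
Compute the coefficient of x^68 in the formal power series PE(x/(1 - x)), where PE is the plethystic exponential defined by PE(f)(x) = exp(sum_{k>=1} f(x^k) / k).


For f(x) = x/(1 - x) we have
sum_{k>=1} f(x^k) / k = sum_{k>=1} (1/k) * x^k / (1 - x^k) = sum_{k, m >= 1} x^(k m) / k,
which after exponentiating simplifies to
PE(x/(1 - x)) = prod_{k>=1} 1 / (1 - x^k).
This is the generating function for the partition function p(n), so the coefficient of x^68 is p(68).
Computing p(68) by dynamic programming over parts 1, 2, ..., 68: p(68) = 3087735.

3087735


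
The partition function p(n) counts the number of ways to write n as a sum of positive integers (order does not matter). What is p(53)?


Using the generating function prod_{k>=1} 1/(1-x^k), we compute p(53).
By dynamic programming over parts 1 through 53:
p(53) = 329931

329931


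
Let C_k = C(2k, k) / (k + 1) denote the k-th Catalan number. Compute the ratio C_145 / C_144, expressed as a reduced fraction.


Using C_k = (2k)! / (k! (k+1)!), the ratio C_{k+1}/C_k simplifies to
C_{k+1}/C_k = [(2k+2)! / ((k+1)! (k+2)!)] * [k! (k+1)! / (2k)!]
 = (2k+2)(2k+1) / ((k+1)(k+2)) = 2(2k+1) / (k+2).
For k = 144: 2(2*144 + 1) / (144 + 2) = 578/146 = 289/73.

289/73


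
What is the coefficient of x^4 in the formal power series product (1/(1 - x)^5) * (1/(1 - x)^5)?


Combine the factors: (1/(1 - x)^5) * (1/(1 - x)^5) = 1/(1 - x)^10.
Then use 1/(1 - x)^r = sum_{k>=0} C(k + r - 1, r - 1) x^k with r = 10 and k = 4:
C(13, 9) = 715.

715


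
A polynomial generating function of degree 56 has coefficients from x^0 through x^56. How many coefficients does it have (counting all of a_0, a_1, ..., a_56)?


A polynomial of degree 56 takes the form a_0 + a_1 x + ... + a_56 x^56.
The number of coefficients is 56 + 1 = 57.

57


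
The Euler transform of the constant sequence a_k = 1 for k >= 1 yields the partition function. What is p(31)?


The Euler transform converts the sequence a_k = 1 into the number of integer partitions.
Using the recurrence or dynamic programming:
p(31) = 6842

6842


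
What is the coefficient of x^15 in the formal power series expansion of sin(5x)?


The Maclaurin series is sin(t) = sum_{k>=0} (-1)^k t^(2k+1) / (2k+1)!, so substituting t = 5x, only odd powers of x are nonzero, with coefficient of x^(2k+1) equal to (-1)^k 5^(2k+1) / (2k+1)!.
Write 15 = 2*7 + 1, giving the coefficient (-1)^7 * 5^15 / 15! = -30517578125/1307674368000 = -244140625/10461394944.

-244140625/10461394944


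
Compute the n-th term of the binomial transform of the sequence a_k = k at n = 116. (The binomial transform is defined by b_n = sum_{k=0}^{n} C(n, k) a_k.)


With a_k = k, b_n = sum_{k=0}^{n} C(n, k) k. Using k * C(n, k) = n * C(n-1, k-1) gives b_n = n * sum_{k>=1} C(n-1, k-1) = n * 2^(n-1).
For n = 116: 116 * 2^115 = 116 * 41538374868278621028243970633760768 = 4818451484720320039276300593516249088.

4818451484720320039276300593516249088


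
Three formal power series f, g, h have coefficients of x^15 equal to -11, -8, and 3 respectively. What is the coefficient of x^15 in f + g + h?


Series addition is componentwise:
-11 + -8 + 3
= -16

-16


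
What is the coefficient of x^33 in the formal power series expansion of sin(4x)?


The Maclaurin series is sin(t) = sum_{k>=0} (-1)^k t^(2k+1) / (2k+1)!, so substituting t = 4x, only odd powers of x are nonzero, with coefficient of x^(2k+1) equal to (-1)^k 4^(2k+1) / (2k+1)!.
Write 33 = 2*16 + 1, giving the coefficient (-1)^16 * 4^33 / 33! = 73786976294838206464/8683317618811886495518194401280000000 = 34359738368/4043484860477916195764296875.

34359738368/4043484860477916195764296875


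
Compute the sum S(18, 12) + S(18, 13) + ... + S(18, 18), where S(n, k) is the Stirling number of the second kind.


By definition, S(n, k) counts partitions of an n-set into exactly k nonempty blocks.
Computing row n = 18 for k = 12..18:
S(18, k): 1256328866, 125854638, 8408778, 367200, 9996, 153, 1
Sum = 1390969632.

1390969632


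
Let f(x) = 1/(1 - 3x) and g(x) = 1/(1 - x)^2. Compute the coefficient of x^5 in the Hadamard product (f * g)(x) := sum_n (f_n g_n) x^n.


f has coefficients f_k = 3^k. For g = 1/(1 - x)^2 the coefficient is g_k = C(k + 1, 1) = k + 1. The Hadamard coefficient is (f * g)_k = 3^k * (k + 1).
For k = 5: 3^5 * 6 = 243 * 6 = 1458.

1458


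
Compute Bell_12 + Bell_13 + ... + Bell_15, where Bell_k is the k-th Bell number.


Recall Bell_k counts set partitions of a k-set (with Bell_0 = 1 by convention).
Bell_12 through Bell_15: 4213597, 27644437, 190899322, 1382958545
Sum = 4213597 + 27644437 + 190899322 + 1382958545 = 1605715901.

1605715901


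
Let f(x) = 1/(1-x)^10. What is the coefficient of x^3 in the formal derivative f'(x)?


Differentiate: d/dx [ 1/(1-x)^r ] = r / (1-x)^(r+1).
Here r = 10, so f'(x) = 10 / (1-x)^11.
The expansion of 1/(1-x)^(r+1) has coefficient of x^n equal to C(n+r, r).
So the coefficient of x^3 in f'(x) is
10 * C(13, 10) = 10 * 286 = 2860

2860


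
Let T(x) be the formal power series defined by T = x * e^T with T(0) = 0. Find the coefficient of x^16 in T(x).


Apply the Lagrange inversion formula: if T = x * phi(T) with phi(t) = e^t, then
[x^n] T = (1/n) [t^(n-1)] phi(t)^n = (1/n) [t^(n-1)] e^(n t) = (1/n) * n^(n-1) / (n-1)! = n^(n-1) / n!.
When c = 1 this is the Cayley count of rooted labeled trees on n vertices, divided by n!.
For n = 16: 16^15 / 16! = 1152921504606846976/20922789888000 = 35184372088832/638512875.

35184372088832/638512875


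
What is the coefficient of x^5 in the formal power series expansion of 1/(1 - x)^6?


The expansion 1/(1 - x)^r = sum_{k>=0} C(k + r - 1, r - 1) x^k follows from the multiset / negative-binomial theorem (or from repeated differentiation of the geometric series).
For r = 6 and k = 5:
C(10, 5) = 3628800 / (120 * 120) = 252.

252


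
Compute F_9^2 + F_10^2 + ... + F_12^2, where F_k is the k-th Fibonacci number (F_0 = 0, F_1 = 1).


There is a standard identity sum_{k=0}^{N} F_k^2 = F_N * F_{N+1} (proved inductively from the telescoping relation F_k^2 = F_k F_{k+1} - F_{k-1} F_k). Then
sum_{k=9}^{12} F_k^2 = F_12 F_13 - F_8 F_9.
Computing: F_12 = 144, F_13 = 233, F_8 = 21, F_9 = 34.
Sum = 144 * 233 - 21 * 34 = 32838.

32838


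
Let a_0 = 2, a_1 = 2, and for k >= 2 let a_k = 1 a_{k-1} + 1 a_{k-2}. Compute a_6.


Iterating the recurrence forward:
a_0 = 2
a_1 = 2
a_2 = 1*2 + 1*2 = 4
a_3 = 1*4 + 1*2 = 6
a_4 = 1*6 + 1*4 = 10
a_5 = 1*10 + 1*6 = 16
a_6 = 1*16 + 1*10 = 26
So a_6 = 26.

26


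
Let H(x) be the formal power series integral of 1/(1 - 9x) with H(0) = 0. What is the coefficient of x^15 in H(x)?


1/(1 - 9x) = sum_{k>=0} 9^k x^k. Integrating termwise with H(0) = 0:
H(x) = sum_{k>=0} 9^k x^(k+1) / (k+1) = sum_{m>=1} 9^(m-1) x^m / m.
For m = 15: 9^14/15 = 22876792454961/15 = 7625597484987/5.

7625597484987/5


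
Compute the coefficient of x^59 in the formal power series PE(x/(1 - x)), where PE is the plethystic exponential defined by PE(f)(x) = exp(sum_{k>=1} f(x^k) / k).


For f(x) = x/(1 - x) we have
sum_{k>=1} f(x^k) / k = sum_{k>=1} (1/k) * x^k / (1 - x^k) = sum_{k, m >= 1} x^(k m) / k,
which after exponentiating simplifies to
PE(x/(1 - x)) = prod_{k>=1} 1 / (1 - x^k).
This is the generating function for the partition function p(n), so the coefficient of x^59 is p(59).
Computing p(59) by dynamic programming over parts 1, 2, ..., 59: p(59) = 831820.

831820


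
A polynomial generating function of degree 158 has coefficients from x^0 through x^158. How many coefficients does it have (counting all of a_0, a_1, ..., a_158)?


A polynomial of degree 158 takes the form a_0 + a_1 x + ... + a_158 x^158.
The number of coefficients is 158 + 1 = 159.

159


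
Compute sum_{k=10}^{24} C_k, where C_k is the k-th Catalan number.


C_10 through C_24: 16796, 58786, 208012, 742900, 2674440, 9694845, 35357670, 129644790, 477638700, 1767263190, 6564120420, 24466267020, 91482563640, 343059613650, 1289904147324
Sum = 16796 + 58786 + 208012 + 742900 + 2674440 + 9694845 + 35357670 + 129644790 + 477638700 + 1767263190 + 6564120420 + 24466267020 + 91482563640 + 343059613650 + 1289904147324
= 1757900012183

1757900012183


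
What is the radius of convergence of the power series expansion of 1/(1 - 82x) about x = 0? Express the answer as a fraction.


Expanding 1/(1 - 82x) = sum_{k>=0} 82^k x^k, the series converges when |82x| < 1, i.e., |x| < 1/82.
So the radius of convergence is 1/82 = 1/82.

1/82


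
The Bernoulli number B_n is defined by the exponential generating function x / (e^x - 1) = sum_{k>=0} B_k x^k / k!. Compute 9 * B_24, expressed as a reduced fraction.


Bernoulli numbers can also be computed recursively via B_0 = 1 and sum_{j=0}^{m} C(m+1, j) B_j = 0 for m >= 1. Odd-index Bernoulli numbers vanish for k >= 3.
Computing B_24 = -236364091/2730, so 9 * B_24 = 9 * -236364091/2730 = -709092273/910.

-709092273/910


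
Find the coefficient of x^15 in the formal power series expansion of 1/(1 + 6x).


Write 1/(1 + c x) = 1/(1 - (-c) x) and apply the geometric-series identity
1/(1 - y) = sum_{k>=0} y^k to get 1/(1 + c x) = sum_{k>=0} (-c)^k x^k.
So the coefficient of x^k is (-c)^k = (-1)^k * c^k.
Here c = 6 and k = 15:
(-6)^15 = -1 * 470184984576 = -470184984576

-470184984576


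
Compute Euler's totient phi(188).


phi(n) counts integers in [1, n] coprime to n. Using the multiplicative formula phi(n) = n * prod_{p | n} (1 - 1/p):
188 = 2^2 * 47, so
phi(188) = 188 * (1 - 1/2) * (1 - 1/47) = 92.

92


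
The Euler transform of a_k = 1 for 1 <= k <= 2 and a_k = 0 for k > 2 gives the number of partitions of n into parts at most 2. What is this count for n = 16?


Partitions of 16 into parts at most 2:
Using generating function (1-x)^(-1)(1-x^2)^(-1),
the coefficient of x^16 = 9

9


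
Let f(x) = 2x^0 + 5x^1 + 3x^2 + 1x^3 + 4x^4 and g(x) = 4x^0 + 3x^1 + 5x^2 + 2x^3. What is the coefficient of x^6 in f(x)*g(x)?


Cauchy product at x^6:
1*2 + 4*5
= 22

22


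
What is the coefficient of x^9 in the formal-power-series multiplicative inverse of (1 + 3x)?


The inverse is 1/(1 + 3x). Apply the geometric identity 1/(1 - y) = sum_{k>=0} y^k with y = -3x:
1/(1 + 3x) = sum_{k>=0} (-3)^k x^k.
So the coefficient of x^9 is (-3)^9 = -19683.

-19683


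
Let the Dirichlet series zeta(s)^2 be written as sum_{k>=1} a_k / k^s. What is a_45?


The Dirichlet convolution of the constant function 1 with itself gives (1 * 1)(k) = sum_{d | k} 1 = d(k), the number of positive divisors of k.
Since zeta(s) = sum_{k>=1} 1/k^s, we have zeta(s)^2 = sum_{k>=1} d(k)/k^s, so a_k = d(k).
For k = 45: the divisors are 1, 3, 5, 9, 15, 45.
Count = 6.

6


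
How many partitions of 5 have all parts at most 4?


Using the generating function (1-x)^(-1)(1-x^2)^(-1)...(1-x^4)^(-1),
the coefficient of x^5 counts these restricted partitions.
Result = 6

6


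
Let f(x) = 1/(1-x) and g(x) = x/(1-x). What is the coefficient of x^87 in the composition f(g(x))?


First simplify the composition: f(g(x)) = 1/(1 - x/(1-x)) = (1-x)/((1-x) - x) = (1-x)/(1-2x).
Now extract the coefficient. Write (1-x)/(1-2x) = 1/(1-2x) - x/(1-2x).
The coefficient of x^n in 1/(1-2x) is 2^n, and in x/(1-2x) is 2^(n-1) (for n >= 1).
So the coefficient of x^87 is 2^87 - 2^86 = 154742504910672534362390528 - 77371252455336267181195264 = 77371252455336267181195264.

77371252455336267181195264


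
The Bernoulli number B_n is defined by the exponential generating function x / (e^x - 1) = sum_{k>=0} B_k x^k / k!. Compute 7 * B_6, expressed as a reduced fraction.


Bernoulli numbers can also be computed recursively via B_0 = 1 and sum_{j=0}^{m} C(m+1, j) B_j = 0 for m >= 1. Odd-index Bernoulli numbers vanish for k >= 3.
Computing B_6 = 1/42, so 7 * B_6 = 7 * 1/42 = 1/6.

1/6


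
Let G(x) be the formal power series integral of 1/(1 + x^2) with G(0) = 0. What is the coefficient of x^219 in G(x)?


1/(1 + x^2) = sum_{j>=0} (-1)^j x^(2j). Integrating termwise with G(0) = 0:
G(x) = sum_{j>=0} (-1)^j x^(2j+1) / (2j+1) = arctan(x).
Only odd powers are nonzero. For x^219 write 219 = 2*109 + 1, giving
(-1)^109 / 219 = -1/219 = -1/219.

-1/219


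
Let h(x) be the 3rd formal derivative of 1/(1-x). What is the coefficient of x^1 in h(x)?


Differentiating 3 times: d^3/dx^3 [1/(1-x)] = 3!/(1-x)^4.
The expansion 1/(1-x)^4 = sum_{k>=0} C(k+3, 3) x^k, so the coefficient of x^n in 3!/(1-x)^4 is 3! * C(n+3, 3).
For n = 1: 6 * C(4, 3) = 6 * 4 = 24

24


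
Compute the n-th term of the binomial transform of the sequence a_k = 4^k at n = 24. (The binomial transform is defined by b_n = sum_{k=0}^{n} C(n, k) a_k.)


With a_k = 4^k, b_n = sum_{k=0}^{n} C(n, k) 4^k = (1 + 4)^n by the binomial theorem.
For n = 24: (1 + 4)^24 = 5^24 = 59604644775390625.

59604644775390625


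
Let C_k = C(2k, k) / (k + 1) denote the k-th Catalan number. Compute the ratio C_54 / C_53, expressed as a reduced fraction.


Using C_k = (2k)! / (k! (k+1)!), the ratio C_{k+1}/C_k simplifies to
C_{k+1}/C_k = [(2k+2)! / ((k+1)! (k+2)!)] * [k! (k+1)! / (2k)!]
 = (2k+2)(2k+1) / ((k+1)(k+2)) = 2(2k+1) / (k+2).
For k = 53: 2(2*53 + 1) / (53 + 2) = 214/55 = 214/55.

214/55


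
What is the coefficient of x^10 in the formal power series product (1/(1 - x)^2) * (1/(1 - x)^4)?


Combine the factors: (1/(1 - x)^2) * (1/(1 - x)^4) = 1/(1 - x)^6.
Then use 1/(1 - x)^r = sum_{k>=0} C(k + r - 1, r - 1) x^k with r = 6 and k = 10:
C(15, 5) = 3003.

3003


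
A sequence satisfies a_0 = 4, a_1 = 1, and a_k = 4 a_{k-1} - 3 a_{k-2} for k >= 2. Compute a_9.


The characteristic equation is t^2 - 4 t + 3 = 0, with roots r_1 = 3 and r_2 = 1 (so c_1 = r_1 + r_2, c_2 = -r_1 r_2 as required).
One can use the closed form a_n = A r_1^n + B r_2^n, but direct iteration is more reliable:
a_0 = 4, a_1 = 1, a_2 = -8, a_3 = -35, a_4 = -116, a_5 = -359, a_6 = -1088, a_7 = -3275, a_8 = -9836, a_9 = -29519.
So a_9 = -29519.

-29519


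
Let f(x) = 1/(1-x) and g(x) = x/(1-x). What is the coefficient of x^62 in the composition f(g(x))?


First simplify the composition: f(g(x)) = 1/(1 - x/(1-x)) = (1-x)/((1-x) - x) = (1-x)/(1-2x).
Now extract the coefficient. Write (1-x)/(1-2x) = 1/(1-2x) - x/(1-2x).
The coefficient of x^n in 1/(1-2x) is 2^n, and in x/(1-2x) is 2^(n-1) (for n >= 1).
So the coefficient of x^62 is 2^62 - 2^61 = 4611686018427387904 - 2305843009213693952 = 2305843009213693952.

2305843009213693952


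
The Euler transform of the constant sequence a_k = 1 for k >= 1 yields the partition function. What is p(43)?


The Euler transform converts the sequence a_k = 1 into the number of integer partitions.
Using the recurrence or dynamic programming:
p(43) = 63261

63261


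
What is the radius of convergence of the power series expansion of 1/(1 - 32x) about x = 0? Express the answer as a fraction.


Expanding 1/(1 - 32x) = sum_{k>=0} 32^k x^k, the series converges when |32x| < 1, i.e., |x| < 1/32.
So the radius of convergence is 1/32 = 1/32.

1/32


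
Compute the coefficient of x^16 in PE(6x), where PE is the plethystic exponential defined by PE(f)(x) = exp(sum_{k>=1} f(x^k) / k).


With f(x) = 6x, the exponent is sum_{k>=1} 6 x^k / k = 6 * (-ln(1 - x)). Exponentiating:
PE(6x) = exp(-6 ln(1 - x)) = 1/(1 - x)^6.
By the negative binomial expansion, [x^n] 1/(1 - x)^6 = C(n + 5, 5).
For n = 16: C(21, 5) = 20349.

20349


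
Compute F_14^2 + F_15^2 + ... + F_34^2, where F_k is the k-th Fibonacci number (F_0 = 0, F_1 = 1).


There is a standard identity sum_{k=0}^{N} F_k^2 = F_N * F_{N+1} (proved inductively from the telescoping relation F_k^2 = F_k F_{k+1} - F_{k-1} F_k). Then
sum_{k=14}^{34} F_k^2 = F_34 F_35 - F_13 F_14.
Computing: F_34 = 5702887, F_35 = 9227465, F_13 = 233, F_14 = 377.
Sum = 5702887 * 9227465 - 233 * 377 = 52623190103614.

52623190103614


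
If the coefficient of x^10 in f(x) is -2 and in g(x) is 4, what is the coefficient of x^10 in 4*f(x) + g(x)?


Scalar multiplication scales coefficients: 4 * -2 = -8.
Then add the g coefficient: -8 + 4
= -4

-4


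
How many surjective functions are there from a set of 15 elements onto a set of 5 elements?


By inclusion-exclusion on which target elements are missed, the number of surjections from an n-set onto a k-set is
surj(n, k) = sum_{j=0}^{k} (-1)^j C(k, j) (k - j)^n.
Equivalently surj(n, k) = k! * S(n, k), where S(n, k) is the Stirling number of the second kind.
For n = 15, k = 5:
S(15, 5) = 210766920, so
surj = 5! * 210766920 = 120 * 210766920 = 25292030400.

25292030400


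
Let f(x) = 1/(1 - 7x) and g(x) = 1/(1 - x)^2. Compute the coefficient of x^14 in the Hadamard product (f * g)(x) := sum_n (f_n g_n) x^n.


f has coefficients f_k = 7^k. For g = 1/(1 - x)^2 the coefficient is g_k = C(k + 1, 1) = k + 1. The Hadamard coefficient is (f * g)_k = 7^k * (k + 1).
For k = 14: 7^14 * 15 = 678223072849 * 15 = 10173346092735.

10173346092735


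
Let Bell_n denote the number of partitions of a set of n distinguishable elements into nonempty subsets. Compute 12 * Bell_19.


Bell_19 can be computed from the Bell triangle or from Dobinski's identity Bell_n = (1/e) * sum_{k>=0} k^n / k!.
Computing Bell_19 = 5832742205057.
Then 12 * 5832742205057 = 69992906460684.

69992906460684


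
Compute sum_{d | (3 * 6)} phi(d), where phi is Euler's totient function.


First, 3 * 6 = 18. One classical identity is sum_{d | n} phi(d) = n (each k in [1, n] has a unique gcd with n, and among the k's with gcd(k, n) = n/d there are phi(d) of them). So the sum equals 18. We also verify directly:
Divisors of 18: 1, 2, 3, 6, 9, 18.
phi values: 1, 1, 2, 2, 6, 6.
Sum = 18.

18


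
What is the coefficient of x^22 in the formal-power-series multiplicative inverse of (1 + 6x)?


The inverse is 1/(1 + 6x). Apply the geometric identity 1/(1 - y) = sum_{k>=0} y^k with y = -6x:
1/(1 + 6x) = sum_{k>=0} (-6)^k x^k.
So the coefficient of x^22 is (-6)^22 = 131621703842267136.

131621703842267136


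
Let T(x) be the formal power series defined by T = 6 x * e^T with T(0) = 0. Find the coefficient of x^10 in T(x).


Apply the Lagrange inversion formula: if T = 6 x * phi(T) with phi(t) = e^t, then
[x^n] T = 6^n * (1/n) [t^(n-1)] phi(t)^n = 6^n * (1/n) [t^(n-1)] e^(n t) = 6^n * (1/n) * n^(n-1) / (n-1)! = 6^n * n^(n-1) / n!.
When c = 1 this is the Cayley count of rooted labeled trees on n vertices, divided by n!.
For n = 10: 6^10 * 10^9 / 10! = 60466176 * 1000000000/3628800 = 116640000000/7.

116640000000/7


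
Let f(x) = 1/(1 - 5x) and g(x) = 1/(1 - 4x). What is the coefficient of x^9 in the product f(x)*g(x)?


The coefficient of x^n in f*g is the Cauchy product: sum_{k=0}^{n} a^k * b^(n-k).
With a=5, b=4, n=9:
sum_{k=0}^{9} 5^k * 4^(9-k)
= 8717049

8717049


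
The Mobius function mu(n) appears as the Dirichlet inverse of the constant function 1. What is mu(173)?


173 = 173 (all distinct primes).
mu(173) = (-1)^1 = -1

-1


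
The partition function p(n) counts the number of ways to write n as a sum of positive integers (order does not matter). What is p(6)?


Using the generating function prod_{k>=1} 1/(1-x^k), we compute p(6).
By dynamic programming over parts 1 through 6:
p(6) = 11

11


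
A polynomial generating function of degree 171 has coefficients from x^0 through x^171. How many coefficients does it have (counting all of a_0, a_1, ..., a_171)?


A polynomial of degree 171 takes the form a_0 + a_1 x + ... + a_171 x^171.
The number of coefficients is 171 + 1 = 172.

172


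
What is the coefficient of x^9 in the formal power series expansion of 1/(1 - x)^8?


The negative binomial / multiset identity is
1/(1 - x)^r = sum_{k>=0} C(k + r - 1, r - 1) x^k.
Here r = 8 and k = 9, so the coefficient is
C(9 + 7, 7) = C(16, 7)
= 11440

11440


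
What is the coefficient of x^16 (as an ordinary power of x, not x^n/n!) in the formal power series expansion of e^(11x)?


The exponential series is e^y = sum_{k>=0} y^k / k!. Substituting y = 11x gives
e^(11x) = sum_{k>=0} 11^k x^k / k!.
So the coefficient of x^n is a^n/n! with a = 11, n = 16:
11^16 / 16! = 45949729863572161/20922789888000 = 4177248169415651/1902071808000

4177248169415651/1902071808000


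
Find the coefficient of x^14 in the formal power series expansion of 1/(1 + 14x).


Write 1/(1 + c x) = 1/(1 - (-c) x) and apply the geometric-series identity
1/(1 - y) = sum_{k>=0} y^k to get 1/(1 + c x) = sum_{k>=0} (-c)^k x^k.
So the coefficient of x^k is (-c)^k = (-1)^k * c^k.
Here c = 14 and k = 14:
(-14)^14 = 1 * 11112006825558016 = 11112006825558016

11112006825558016


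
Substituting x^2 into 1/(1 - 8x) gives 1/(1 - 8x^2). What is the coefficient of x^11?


Since 1/(1 - 8x^2) only has even powers of x,
the coefficient of x^11 (odd) is 0.

0


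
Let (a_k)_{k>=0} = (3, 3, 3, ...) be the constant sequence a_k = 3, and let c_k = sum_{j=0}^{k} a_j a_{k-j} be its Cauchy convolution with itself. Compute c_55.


Since a_j = 3 for all j >= 0, the convolution sum becomes
c_k = sum_{j=0}^{k} 3 * 3 = 9 * (k + 1).
Equivalently, the generating function of (a_k) is 3/(1 - x) and its square is 9/(1 - x)^2 = sum_{k>=0} 9(k + 1) x^k.
For k = 55: 9 * 56 = 504.

504


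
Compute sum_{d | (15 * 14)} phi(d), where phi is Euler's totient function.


First, 15 * 14 = 210. One classical identity is sum_{d | n} phi(d) = n (each k in [1, n] has a unique gcd with n, and among the k's with gcd(k, n) = n/d there are phi(d) of them). So the sum equals 210. We also verify directly:
Divisors of 210: 1, 2, 3, 5, 6, 7, 10, 14, 15, 21, 30, 35, 42, 70, 105, 210.
phi values: 1, 1, 2, 4, 2, 6, 4, 6, 8, 12, 8, 24, 12, 24, 48, 48.
Sum = 210.

210


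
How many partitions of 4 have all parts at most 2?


Using the generating function (1-x)^(-1)(1-x^2)^(-1),
the coefficient of x^4 counts these restricted partitions.
Result = 3

3


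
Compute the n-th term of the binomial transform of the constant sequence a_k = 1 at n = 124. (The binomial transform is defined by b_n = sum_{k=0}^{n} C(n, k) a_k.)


With a_k = 1 for all k, b_n = sum_{k=0}^{n} C(n, k) = 2^n by the binomial theorem.
For n = 124: 2^124 = 21267647932558653966460912964485513216.

21267647932558653966460912964485513216


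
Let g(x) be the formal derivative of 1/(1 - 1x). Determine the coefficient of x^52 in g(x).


Differentiate termwise: d/dx sum_{k>=0} 1^k x^k = sum_{k>=1} k 1^k x^(k-1) = sum_{j>=0} (j+1) 1^(j+1) x^j.
Equivalently, d/dx [1/(1 - 1x)] = 1/(1 - 1x)^2.
For j = 52: 53 * 1^53 = 53 * 1 = 53.

53


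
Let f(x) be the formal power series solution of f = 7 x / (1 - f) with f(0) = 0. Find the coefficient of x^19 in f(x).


Apply Lagrange inversion: f = 7 x * phi(f) with phi(t) = 1/(1 - t), so
[x^n] f = 7^n * (1/n) [t^(n-1)] phi(t)^n = 7^n * (1/n) [t^(n-1)] (1 - t)^(-n) = 7^n * (1/n) C(2n - 2, n - 1) = 7^n * C_{n-1}.
For n = 19: C_18 = C(36, 18) / 19 = 9075135300/19 = 477638700.
With the 7^19 = 11398895185373143 factor, the coefficient is 11398895185373143 * 477638700 = 5444553477777887037434100.

5444553477777887037434100


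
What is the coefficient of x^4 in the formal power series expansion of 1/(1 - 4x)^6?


The general identity 1/(1 - c x)^r = sum_{k>=0} c^k C(k + r - 1, r - 1) x^k follows by substituting y = c x into 1/(1 - y)^r = sum_{k>=0} C(k + r - 1, r - 1) y^k.
For c = 4, r = 6, k = 4:
4^4 * C(9, 5) = 256 * 126 = 32256.

32256


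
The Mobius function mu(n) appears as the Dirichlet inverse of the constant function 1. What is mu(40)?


40 has a squared prime factor, so mu(40) = 0.
Factorization reveals a repeated prime.

0


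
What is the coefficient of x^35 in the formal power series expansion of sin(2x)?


The Maclaurin series is sin(t) = sum_{k>=0} (-1)^k t^(2k+1) / (2k+1)!, so substituting t = 2x, only odd powers of x are nonzero, with coefficient of x^(2k+1) equal to (-1)^k 2^(2k+1) / (2k+1)!.
Write 35 = 2*17 + 1, giving the coefficient (-1)^17 * 2^35 / 35! = -34359738368/10333147966386144929666651337523200000000 = -8/2405873491984360136479756640625.

-8/2405873491984360136479756640625


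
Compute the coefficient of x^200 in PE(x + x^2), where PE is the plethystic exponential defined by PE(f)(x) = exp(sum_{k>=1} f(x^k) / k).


With f(x) = x + x^2, the exponent is sum_{k>=1} (x^k + x^(2k)) / k = -ln(1 - x) - ln(1 - x^2). Exponentiating:
PE(x + x^2) = 1 / ((1 - x)(1 - x^2)).
This is the generating function for partitions of n into parts of size 1 or 2. The number of 2's can be any j in 0..100, and the rest are 1's, so
[x^200] = floor(200/2) + 1 = 101.

101


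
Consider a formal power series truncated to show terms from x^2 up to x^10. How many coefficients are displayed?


From x^2 to x^10 inclusive, the count is 10 - 2 + 1 = 9.

9


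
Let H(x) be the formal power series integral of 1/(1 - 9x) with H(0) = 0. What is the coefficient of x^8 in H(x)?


1/(1 - 9x) = sum_{k>=0} 9^k x^k. Integrating termwise with H(0) = 0:
H(x) = sum_{k>=0} 9^k x^(k+1) / (k+1) = sum_{m>=1} 9^(m-1) x^m / m.
For m = 8: 9^7/8 = 4782969/8 = 4782969/8.

4782969/8


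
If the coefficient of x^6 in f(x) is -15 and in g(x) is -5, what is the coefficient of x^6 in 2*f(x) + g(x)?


Scalar multiplication scales coefficients: 2 * -15 = -30.
Then add the g coefficient: -30 + -5
= -35

-35


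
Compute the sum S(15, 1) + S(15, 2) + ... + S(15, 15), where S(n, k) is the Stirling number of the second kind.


By definition, S(n, k) counts partitions of an n-set into exactly k nonempty blocks.
Computing row n = 15 for k = 1..15:
S(15, k): 1, 16383, 2375101, 42355950, 210766920, 420693273, 408741333, 216627840, 67128490, 12662650, 1479478, 106470, 4550, 105, 1
Sum = 1382958545. (This equals Bell_15 since the sum runs over all k.)

1382958545


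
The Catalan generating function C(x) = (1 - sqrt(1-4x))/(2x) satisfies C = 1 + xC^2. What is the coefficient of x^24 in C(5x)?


Substituting x -> 5x scales the n-th coefficient by 5^n, so [x^24] C(5x) = 5^24 * C_24.
C_24 = C(2*24, 24)/(25) = 32247603683100/25 = 1289904147324.
So 5^24 * 1289904147324 = 59604644775390625 * 1289904147324 = 76884278495550155639648437500.

76884278495550155639648437500


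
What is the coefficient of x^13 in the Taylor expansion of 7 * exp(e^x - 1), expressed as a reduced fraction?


exp(e^x - 1) = sum_{k>=0} Bell_k x^k / k!, where Bell_k is the k-th Bell number.
So the coefficient of x^13 is 7 * Bell_13 / 13!.
Computing: Bell_13 = 27644437 and 13! = 6227020800, giving
7 * 27644437/6227020800 = 27644437/889574400.

27644437/889574400


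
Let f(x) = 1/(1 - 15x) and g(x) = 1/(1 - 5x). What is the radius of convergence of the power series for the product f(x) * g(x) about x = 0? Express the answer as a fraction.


The radius of 1/(1 - 15x) is 1/15 (nearest singularity at x = 1/15), and the radius of 1/(1 - 5x) is 1/5.
The product f(x)*g(x) = 1/((1 - 15x)(1 - 5x)) has singularities at both 1/15 and 1/5, so its radius of convergence is the distance to the nearest one:
min(1/15, 1/5) = 1/15.

1/15


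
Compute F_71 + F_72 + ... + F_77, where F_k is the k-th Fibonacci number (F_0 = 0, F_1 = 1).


Use the identity sum_{k=0}^{N} F_k = F_{N+2} - 1 (which follows from F_{k+2} - F_{k+1} = F_k). Then
sum_{k=71}^{77} F_k = (F_{79} - 1) - (F_{72} - 1) = F_{79} - F_{72}.
Computing: F_{79} = 14472334024676221, F_{72} = 498454011879264, so
Sum = 14472334024676221 - 498454011879264 = 13973880012796957.

13973880012796957


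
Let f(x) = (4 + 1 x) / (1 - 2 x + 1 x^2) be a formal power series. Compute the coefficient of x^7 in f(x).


Write f(x) = sum_{k>=0} a_k x^k. Multiplying both sides by 1 - 2 x + 1 x^2 gives
(1 - 2 x + 1 x^2) sum_{k>=0} a_k x^k = 4 + 1 x.
Matching coefficients:
 x^0: a_0 = 4
 x^1: a_1 - 2 a_0 = 1  =>  a_1 = 2*4 + 1 = 9
 x^k (k >= 2): a_k = 2 a_{k-1} - 1 a_{k-2}.
Iterating: a_2 = 14, a_3 = 19, a_4 = 24, a_5 = 29, a_6 = 34, a_7 = 39.
So the coefficient of x^7 is 39.

39


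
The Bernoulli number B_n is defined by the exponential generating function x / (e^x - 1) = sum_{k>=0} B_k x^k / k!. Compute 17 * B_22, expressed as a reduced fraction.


Bernoulli numbers can also be computed recursively via B_0 = 1 and sum_{j=0}^{m} C(m+1, j) B_j = 0 for m >= 1. Odd-index Bernoulli numbers vanish for k >= 3.
Computing B_22 = 854513/138, so 17 * B_22 = 17 * 854513/138 = 14526721/138.

14526721/138


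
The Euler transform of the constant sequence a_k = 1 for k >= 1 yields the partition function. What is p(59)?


The Euler transform converts the sequence a_k = 1 into the number of integer partitions.
Using the recurrence or dynamic programming:
p(59) = 831820

831820


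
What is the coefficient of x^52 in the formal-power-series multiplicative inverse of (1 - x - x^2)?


Let the inverse be f(x) = sum_{k>=0} a_k x^k. From f(x) * (1 - x - x^2) = 1 and matching coefficients:
 x^0: a_0 = 1.
 x^1: a_1 - a_0 = 0, so a_1 = 1.
 x^k (k >= 2): a_k - a_{k-1} - a_{k-2} = 0, i.e. a_k = a_{k-1} + a_{k-2}.
This is the Fibonacci-type recurrence shifted so that a_0 = a_1 = 1.
Iterating: a_0=1, a_1=1, a_2=2, a_3=3, a_4=5, a_5=8, a_6=13, a_7=21, a_8=34, a_9=55, ...
a_52 = 53316291173.

53316291173


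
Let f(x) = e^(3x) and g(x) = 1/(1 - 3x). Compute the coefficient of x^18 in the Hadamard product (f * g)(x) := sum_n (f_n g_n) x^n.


Expanding: f_k = 3^k/k! (from e^(3x)) and g_k = 3^k (from 1/(1 - 3x)). So the Hadamard coefficient (f * g)_k = 3^k 3^k / k! = (9)^k / k!.
For k = 18: 9^18/18! = 150094635296999121/6402373705728000 = 22876792454961/975822848000.

22876792454961/975822848000


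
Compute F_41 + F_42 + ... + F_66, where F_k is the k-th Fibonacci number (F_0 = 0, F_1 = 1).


Use the identity sum_{k=0}^{N} F_k = F_{N+2} - 1 (which follows from F_{k+2} - F_{k+1} = F_k). Then
sum_{k=41}^{66} F_k = (F_{68} - 1) - (F_{42} - 1) = F_{68} - F_{42}.
Computing: F_{68} = 72723460248141, F_{42} = 267914296, so
Sum = 72723460248141 - 267914296 = 72723192333845.

72723192333845


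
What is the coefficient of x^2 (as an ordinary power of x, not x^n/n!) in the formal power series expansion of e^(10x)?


The exponential series is e^y = sum_{k>=0} y^k / k!. Substituting y = 10x gives
e^(10x) = sum_{k>=0} 10^k x^k / k!.
So the coefficient of x^n is a^n/n! with a = 10, n = 2:
10^2 / 2! = 100/2 = 50

50


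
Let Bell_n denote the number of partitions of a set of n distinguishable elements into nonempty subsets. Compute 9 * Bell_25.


Bell_25 can be computed from the Bell triangle or from Dobinski's identity Bell_n = (1/e) * sum_{k>=0} k^n / k!.
Computing Bell_25 = 4638590332229999353.
Then 9 * 4638590332229999353 = 41747312990069994177.

41747312990069994177


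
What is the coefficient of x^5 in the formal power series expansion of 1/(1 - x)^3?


The expansion 1/(1 - x)^r = sum_{k>=0} C(k + r - 1, r - 1) x^k follows from the multiset / negative-binomial theorem (or from repeated differentiation of the geometric series).
For r = 3 and k = 5:
C(7, 2) = 5040 / (2 * 120) = 21.

21


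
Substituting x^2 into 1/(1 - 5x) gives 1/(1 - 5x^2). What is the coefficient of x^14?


The coefficient of x^(2m) in 1/(1 - 5x^2) is 5^m.
With n = 14 = 2*7, the coefficient is 5^7 = 78125.

78125


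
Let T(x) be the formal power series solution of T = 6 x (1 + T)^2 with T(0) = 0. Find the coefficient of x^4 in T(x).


Apply the Lagrange inversion formula: if T = 6 x * phi(T) with phi(t) = (1 + t)^2, then [x^n] T = 6^n * (1/n) [t^(n-1)] phi(t)^n = 6^n * (1/n) [t^(n-1)] (1 + t)^(2n) = 6^n * (1/n) C(2n, n-1).
Using the identity C(2n, n-1) = C(2n, n) * n / (n+1), the unscaled factor equals C(2n, n) / (n+1) = C_n, the n-th Catalan number.
For n = 4: C_4 = C(8, 4) / 5 = 70/5 = 14.
With the 6^4 = 1296 factor, the coefficient is 1296 * 14 = 18144.

18144


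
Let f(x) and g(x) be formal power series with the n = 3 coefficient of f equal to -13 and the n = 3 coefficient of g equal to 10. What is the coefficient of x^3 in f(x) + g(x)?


Addition of formal power series is termwise.
The coefficient of x^3 in f + g = -13 + 10
= -3

-3


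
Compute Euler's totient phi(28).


phi(n) counts integers in [1, n] coprime to n. Using the multiplicative formula phi(n) = n * prod_{p | n} (1 - 1/p):
28 = 2^2 * 7, so
phi(28) = 28 * (1 - 1/2) * (1 - 1/7) = 12.

12


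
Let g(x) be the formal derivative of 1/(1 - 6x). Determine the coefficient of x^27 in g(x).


Differentiate termwise: d/dx sum_{k>=0} 6^k x^k = sum_{k>=1} k 6^k x^(k-1) = sum_{j>=0} (j+1) 6^(j+1) x^j.
Equivalently, d/dx [1/(1 - 6x)] = 6/(1 - 6x)^2.
For j = 27: 28 * 6^28 = 28 * 6140942214464815497216 = 171946382005014833922048.

171946382005014833922048


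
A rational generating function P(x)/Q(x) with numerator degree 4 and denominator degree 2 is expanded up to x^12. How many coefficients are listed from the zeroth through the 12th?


Expanding up to x^12 gives the coefficients for x^0, x^1, ..., x^12.
That is 12 + 1 = 13 coefficients in total.

13


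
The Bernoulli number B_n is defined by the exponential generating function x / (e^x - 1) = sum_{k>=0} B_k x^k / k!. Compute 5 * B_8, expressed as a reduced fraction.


Bernoulli numbers can also be computed recursively via B_0 = 1 and sum_{j=0}^{m} C(m+1, j) B_j = 0 for m >= 1. Odd-index Bernoulli numbers vanish for k >= 3.
Computing B_8 = -1/30, so 5 * B_8 = 5 * -1/30 = -1/6.

-1/6
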